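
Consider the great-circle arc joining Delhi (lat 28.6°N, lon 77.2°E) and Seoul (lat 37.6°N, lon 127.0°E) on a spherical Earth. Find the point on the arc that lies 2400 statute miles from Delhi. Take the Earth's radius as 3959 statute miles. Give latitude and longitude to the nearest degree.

≈ lat 38°N, lon 118°E

From cos δ = sin φ₁ sin φ₂ + cos φ₁ cos φ₂ cos Δλ, the central angle is δ ≈ 0.736 rad (42.2°). The total great-circle distance is δ·R ≈ 0.736 × 3959 ≈ 2914 mi, so the target fraction is f = 2400/2914 ≈ 0.823.
Interpolate at f ≈ 0.823 with slerp weights a = sin((1−f)δ)/sin δ ≈ 0.193, b = sin(fδ)/sin δ ≈ 0.849.
p = a·p₁ + b·p₂ ≈ (-0.367, 0.702, 0.610); φ = arcsin(p_z) ≈ 37.60°, λ = atan2(p_y, p_x) ≈ 117.60°.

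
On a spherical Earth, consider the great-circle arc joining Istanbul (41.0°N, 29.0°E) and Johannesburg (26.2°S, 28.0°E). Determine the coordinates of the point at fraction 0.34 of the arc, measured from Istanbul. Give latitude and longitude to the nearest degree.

≈ 18°N, 29°E

Convert each endpoint to a unit vector on the sphere (x = cos φ cos λ, y = cos φ sin λ, z = sin φ).
The central angle between the endpoints is δ = arccos(p₁·p₂) ≈ 1.173 rad (67.2°).
Interpolate at f = 0.34 with slerp weights a = sin((1−f)δ)/sin δ ≈ 0.758, b = sin(fδ)/sin δ ≈ 0.421.
p = a·p₁ + b·p₂ ≈ (0.834, 0.455, 0.312); φ = arcsin(p_z) ≈ 18.15°, λ = atan2(p_y, p_x) ≈ 28.60°.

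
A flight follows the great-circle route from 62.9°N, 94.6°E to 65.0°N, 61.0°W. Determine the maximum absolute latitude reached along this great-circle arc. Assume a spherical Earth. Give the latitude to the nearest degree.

The great circle lies in the plane with unit normal n̂ = (p₁ × p₂)/|p₁ × p₂|.
Here n̂_z ≈ -0.103; the vertex latitude is φ_max = arccos|n̂_z| ≈ 84.1°.

≈ 84°N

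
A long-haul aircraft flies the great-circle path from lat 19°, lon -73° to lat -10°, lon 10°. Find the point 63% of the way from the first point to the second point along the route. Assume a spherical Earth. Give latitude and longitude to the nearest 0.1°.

The haversine formula gives a central angle δ ≈ 1.514 rad (86.7°) between the endpoints.
Interpolate at f = 0.63 with slerp weights a = sin((1−f)δ)/sin δ ≈ 0.532, b = sin(fδ)/sin δ ≈ 0.817.
p = a·p₁ + b·p₂ ≈ (0.939, -0.341, 0.031); φ = arcsin(p_z) ≈ 1.80°, λ = atan2(p_y, p_x) ≈ -19.98°.

≈ lat 1.8°, lon -20.0°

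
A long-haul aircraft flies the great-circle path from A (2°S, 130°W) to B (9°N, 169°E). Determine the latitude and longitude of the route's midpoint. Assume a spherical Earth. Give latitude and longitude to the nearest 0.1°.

Write both endpoints as unit vectors p₁, p₂ with components (cos φ cos λ, cos φ sin λ, sin φ).
The central angle between the endpoints is δ = arccos(p₁·p₂) ≈ 1.078 rad (61.8°).
Interpolate at f = 1/2 with slerp weights a = sin((1−f)δ)/sin δ ≈ 0.583, b = sin(fδ)/sin δ ≈ 0.583.
p = a·p₁ + b·p₂ ≈ (-0.939, -0.336, 0.071); φ = arcsin(p_z) ≈ 4.06°, λ = atan2(p_y, p_x) ≈ -160.30°.

≈ (4.1°N, 160.3°W)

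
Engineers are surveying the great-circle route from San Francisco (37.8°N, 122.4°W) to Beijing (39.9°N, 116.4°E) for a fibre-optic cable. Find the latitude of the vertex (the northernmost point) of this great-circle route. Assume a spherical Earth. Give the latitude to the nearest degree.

≈ 59°N

The great circle lies in the plane with unit normal n̂ = (p₁ × p₂)/|p₁ × p₂|.
Here n̂_z ≈ -0.520; the vertex latitude is φ_max = arccos|n̂_z| ≈ 58.7°.
Check via Clairaut: cos φ_max = |cos φ₁| · sin C = cos(37.8°)·sin(41.2°) ≈ 0.520, again giving ≈ 58.7°.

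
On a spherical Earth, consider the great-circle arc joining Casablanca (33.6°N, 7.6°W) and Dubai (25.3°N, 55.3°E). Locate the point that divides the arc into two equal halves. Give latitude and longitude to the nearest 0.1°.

The haversine formula gives a central angle δ ≈ 0.953 rad (54.6°) between the endpoints.
Interpolate at f = 1/2 with slerp weights a = sin((1−f)δ)/sin δ ≈ 0.563, b = sin(fδ)/sin δ ≈ 0.563.
p = a·p₁ + b·p₂ ≈ (0.754, 0.356, 0.552); φ = arcsin(p_z) ≈ 33.49°, λ = atan2(p_y, p_x) ≈ 25.29°.

≈ (33.5°N, 25.3°E)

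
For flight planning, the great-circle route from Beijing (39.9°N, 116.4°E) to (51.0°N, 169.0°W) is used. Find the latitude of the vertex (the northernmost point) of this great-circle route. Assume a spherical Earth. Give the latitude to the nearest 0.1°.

The great circle lies in the plane with unit normal n̂ = (p₁ × p₂)/|p₁ × p₂|.
Here n̂_z ≈ +0.597; the vertex latitude is φ_max = arccos|n̂_z| ≈ 53.3°.
Check via Clairaut: cos φ_max = |cos φ₁| · sin C = cos(39.9°)·sin(51.1°) ≈ 0.597, again giving ≈ 53.3°.

≈ 53.3°N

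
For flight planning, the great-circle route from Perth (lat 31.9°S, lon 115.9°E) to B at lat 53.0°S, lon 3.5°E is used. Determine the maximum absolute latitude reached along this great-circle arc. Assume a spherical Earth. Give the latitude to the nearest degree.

≈ 61°S

The great circle lies in the plane with unit normal n̂ = (p₁ × p₂)/|p₁ × p₂|.
Here n̂_z ≈ -0.485; the vertex latitude is φ_max = arccos|n̂_z| ≈ 61.0°.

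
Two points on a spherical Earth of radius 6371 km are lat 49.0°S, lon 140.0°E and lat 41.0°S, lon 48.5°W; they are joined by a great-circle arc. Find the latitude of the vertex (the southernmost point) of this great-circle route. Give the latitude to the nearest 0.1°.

The great circle lies in the plane with unit normal n̂ = (p₁ × p₂)/|p₁ × p₂|.
Here n̂_z ≈ +0.073; the vertex latitude is φ_max = arccos|n̂_z| ≈ 85.8°.
Check via Clairaut: cos φ_max = |cos φ₁| · sin C = cos(49.0°)·sin(173.6°) ≈ 0.073, again giving ≈ 85.8°.

≈ 85.8°S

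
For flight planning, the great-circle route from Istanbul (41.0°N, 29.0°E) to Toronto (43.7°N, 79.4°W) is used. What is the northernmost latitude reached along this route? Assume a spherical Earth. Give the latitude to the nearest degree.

≈ 57°N

The great circle lies in the plane with unit normal n̂ = (p₁ × p₂)/|p₁ × p₂|.
Here n̂_z ≈ -0.539; the vertex latitude is φ_max = arccos|n̂_z| ≈ 57.4°.
Check via Clairaut: cos φ_max = |cos φ₁| · sin C = cos(41.0°)·sin(45.6°) ≈ 0.539, again giving ≈ 57.4°.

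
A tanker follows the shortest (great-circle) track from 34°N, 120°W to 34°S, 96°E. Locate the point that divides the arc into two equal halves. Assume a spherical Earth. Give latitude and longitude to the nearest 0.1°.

≈ 0.0°N, 168.0°E

Write both endpoints as unit vectors p₁, p₂ with components (cos φ cos λ, cos φ sin λ, sin φ).
The central angle between the endpoints is δ = arccos(p₁·p₂) ≈ 2.623 rad (150.3°).
Interpolate at f = 1/2 with slerp weights a = sin((1−f)δ)/sin δ ≈ 1.952, b = sin(fδ)/sin δ ≈ 1.952.
p = a·p₁ + b·p₂ ≈ (-0.978, 0.208, 0.000); φ = arcsin(p_z) ≈ 0.00°, λ = atan2(p_y, p_x) ≈ 168.00°.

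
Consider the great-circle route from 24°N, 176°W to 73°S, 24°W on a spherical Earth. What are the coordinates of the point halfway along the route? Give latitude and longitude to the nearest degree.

Convert each endpoint to a unit vector on the sphere (x = cos φ cos λ, y = cos φ sin λ, z = sin φ).
The central angle between the endpoints is δ = arccos(p₁·p₂) ≈ 2.246 rad (128.7°).
Interpolate at f = 1/2 with slerp weights a = sin((1−f)δ)/sin δ ≈ 1.154, b = sin(fδ)/sin δ ≈ 1.154.
p = a·p₁ + b·p₂ ≈ (-0.744, -0.211, -0.634); φ = arcsin(p_z) ≈ -39.38°, λ = atan2(p_y, p_x) ≈ -164.17°.

≈ 39°S, 164°W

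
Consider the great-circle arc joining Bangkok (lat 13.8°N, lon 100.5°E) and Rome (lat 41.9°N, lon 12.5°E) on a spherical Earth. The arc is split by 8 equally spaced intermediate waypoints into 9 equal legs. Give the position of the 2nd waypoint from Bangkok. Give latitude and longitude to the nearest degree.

Write both endpoints as unit vectors p₁, p₂ with components (cos φ cos λ, cos φ sin λ, sin φ).
The central angle between the endpoints is δ = arccos(p₁·p₂) ≈ 1.385 rad (79.4°).
Interpolate at f = 2/9 with slerp weights a = sin((1−f)δ)/sin δ ≈ 0.896, b = sin(fδ)/sin δ ≈ 0.308.
p = a·p₁ + b·p₂ ≈ (0.065, 0.905, 0.420); φ = arcsin(p_z) ≈ 24.81°, λ = atan2(p_y, p_x) ≈ 85.87°.

≈ lat 25°N, lon 86°E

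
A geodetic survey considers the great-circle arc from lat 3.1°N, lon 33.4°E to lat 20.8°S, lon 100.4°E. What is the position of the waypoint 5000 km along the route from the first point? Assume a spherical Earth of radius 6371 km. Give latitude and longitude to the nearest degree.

The haversine formula gives a central angle δ ≈ 1.218 rad (69.8°) between the endpoints. The total great-circle distance is δ·R ≈ 1.218 × 6371 ≈ 7760 km, so the target fraction is f = 5000/7760 ≈ 0.644.
Interpolate at f ≈ 0.644 with slerp weights a = sin((1−f)δ)/sin δ ≈ 0.447, b = sin(fδ)/sin δ ≈ 0.753.
p = a·p₁ + b·p₂ ≈ (0.246, 0.938, -0.243); φ = arcsin(p_z) ≈ -14.08°, λ = atan2(p_y, p_x) ≈ 75.32°.

≈ lat 14°S, lon 75°E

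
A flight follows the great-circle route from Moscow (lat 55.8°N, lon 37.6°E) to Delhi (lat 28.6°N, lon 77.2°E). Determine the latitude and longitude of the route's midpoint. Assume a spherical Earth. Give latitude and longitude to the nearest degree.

≈ lat 44°N, lon 62°E

The haversine formula gives a central angle δ ≈ 0.682 rad (39.1°) between the endpoints.
Interpolate at f = 1/2 with slerp weights a = sin((1−f)δ)/sin δ ≈ 0.531, b = sin(fδ)/sin δ ≈ 0.531.
p = a·p₁ + b·p₂ ≈ (0.339, 0.636, 0.693); φ = arcsin(p_z) ≈ 43.85°, λ = atan2(p_y, p_x) ≈ 61.92°.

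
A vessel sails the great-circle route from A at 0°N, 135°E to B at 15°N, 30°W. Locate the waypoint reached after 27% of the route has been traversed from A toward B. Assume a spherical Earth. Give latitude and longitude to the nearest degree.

≈ 29°N, 102°E

Convert each endpoint to a unit vector on the sphere (x = cos φ cos λ, y = cos φ sin λ, z = sin φ).
The central angle between the endpoints is δ = arccos(p₁·p₂) ≈ 2.773 rad (158.9°).
Interpolate at f = 0.27 with slerp weights a = sin((1−f)δ)/sin δ ≈ 2.498, b = sin(fδ)/sin δ ≈ 1.892.
p = a·p₁ + b·p₂ ≈ (-0.183, 0.852, 0.490); φ = arcsin(p_z) ≈ 29.32°, λ = atan2(p_y, p_x) ≈ 102.15°.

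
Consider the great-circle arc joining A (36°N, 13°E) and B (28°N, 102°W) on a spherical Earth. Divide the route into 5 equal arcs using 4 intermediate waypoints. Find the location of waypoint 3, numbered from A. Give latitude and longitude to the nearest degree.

≈ (47°N, 62°W)

Convert each endpoint to a unit vector on the sphere (x = cos φ cos λ, y = cos φ sin λ, z = sin φ).
The central angle between the endpoints is δ = arccos(p₁·p₂) ≈ 1.597 rad (91.5°).
Interpolate at f = 3/5 with slerp weights a = sin((1−f)δ)/sin δ ≈ 0.596, b = sin(fδ)/sin δ ≈ 0.818.
p = a·p₁ + b·p₂ ≈ (0.320, -0.598, 0.735); φ = arcsin(p_z) ≈ 47.28°, λ = atan2(p_y, p_x) ≈ -61.87°.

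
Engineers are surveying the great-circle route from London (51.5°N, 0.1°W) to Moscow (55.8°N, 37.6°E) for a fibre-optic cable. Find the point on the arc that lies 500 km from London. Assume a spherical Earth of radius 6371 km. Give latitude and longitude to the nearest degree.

Write both endpoints as unit vectors p₁, p₂ with components (cos φ cos λ, cos φ sin λ, sin φ).
The central angle between the endpoints is δ = arccos(p₁·p₂) ≈ 0.392 rad (22.5°). The total great-circle distance is δ·R ≈ 0.392 × 6371 ≈ 2498 km, so the target fraction is f = 500/2498 ≈ 0.200.
Interpolate at f ≈ 0.200 with slerp weights a = sin((1−f)δ)/sin δ ≈ 0.807, b = sin(fδ)/sin δ ≈ 0.205.
p = a·p₁ + b·p₂ ≈ (0.594, 0.069, 0.802); φ = arcsin(p_z) ≈ 53.27°, λ = atan2(p_y, p_x) ≈ 6.67°.

≈ 53°N, 7°E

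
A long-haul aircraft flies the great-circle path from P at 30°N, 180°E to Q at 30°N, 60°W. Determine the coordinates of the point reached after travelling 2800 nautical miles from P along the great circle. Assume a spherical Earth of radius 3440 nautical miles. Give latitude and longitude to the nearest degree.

≈ 49°N, 123°W

From cos δ = sin φ₁ sin φ₂ + cos φ₁ cos φ₂ cos Δλ, the central angle is δ ≈ 1.696 rad (97.2°). The total great-circle distance is δ·R ≈ 1.696 × 3440 ≈ 5835 nmi, so the target fraction is f = 2800/5835 ≈ 0.480.
Interpolate at f ≈ 0.480 with slerp weights a = sin((1−f)δ)/sin δ ≈ 0.778, b = sin(fδ)/sin δ ≈ 0.733.
p = a·p₁ + b·p₂ ≈ (-0.357, -0.550, 0.755); φ = arcsin(p_z) ≈ 49.07°, λ = atan2(p_y, p_x) ≈ -122.98°.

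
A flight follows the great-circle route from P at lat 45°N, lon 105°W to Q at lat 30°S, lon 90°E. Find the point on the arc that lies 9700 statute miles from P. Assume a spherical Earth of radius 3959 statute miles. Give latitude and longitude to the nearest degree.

Convert each endpoint to a unit vector on the sphere (x = cos φ cos λ, y = cos φ sin λ, z = sin φ).
The central angle between the endpoints is δ = arccos(p₁·p₂) ≈ 2.809 rad (160.9°). The total great-circle distance is δ·R ≈ 2.809 × 3959 ≈ 11119 mi, so the target fraction is f = 9700/11119 ≈ 0.872.
Interpolate at f ≈ 0.872 with slerp weights a = sin((1−f)δ)/sin δ ≈ 1.073, b = sin(fδ)/sin δ ≈ 1.951.
p = a·p₁ + b·p₂ ≈ (-0.196, 0.956, -0.216); φ = arcsin(p_z) ≈ -12.50°, λ = atan2(p_y, p_x) ≈ 101.61°.

≈ lat 13°S, lon 102°E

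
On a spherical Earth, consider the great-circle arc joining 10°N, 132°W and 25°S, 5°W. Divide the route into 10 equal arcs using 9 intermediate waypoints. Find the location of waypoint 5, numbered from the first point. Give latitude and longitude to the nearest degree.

≈ 16°S, 73°W

The haversine formula gives a central angle δ ≈ 2.228 rad (127.6°) between the endpoints.
Interpolate at f = 5/10 with slerp weights a = sin((1−f)δ)/sin δ ≈ 1.133, b = sin(fδ)/sin δ ≈ 1.133.
p = a·p₁ + b·p₂ ≈ (0.276, -0.919, -0.282); φ = arcsin(p_z) ≈ -16.39°, λ = atan2(p_y, p_x) ≈ -73.26°.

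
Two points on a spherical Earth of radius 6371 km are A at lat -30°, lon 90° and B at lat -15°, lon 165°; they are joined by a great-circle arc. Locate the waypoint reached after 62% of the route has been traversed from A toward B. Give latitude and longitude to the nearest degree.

Convert each endpoint to a unit vector on the sphere (x = cos φ cos λ, y = cos φ sin λ, z = sin φ).
The central angle between the endpoints is δ = arccos(p₁·p₂) ≈ 1.218 rad (69.8°).
Interpolate at f = 0.62 with slerp weights a = sin((1−f)δ)/sin δ ≈ 0.476, b = sin(fδ)/sin δ ≈ 0.730.
p = a·p₁ + b·p₂ ≈ (-0.681, 0.595, -0.427); φ = arcsin(p_z) ≈ -25.27°, λ = atan2(p_y, p_x) ≈ 138.89°.

≈ lat -25°, lon 139°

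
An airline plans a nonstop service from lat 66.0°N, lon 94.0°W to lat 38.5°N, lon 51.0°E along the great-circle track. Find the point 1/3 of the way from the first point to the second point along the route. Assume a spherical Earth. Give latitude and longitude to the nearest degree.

The haversine formula gives a central angle δ ≈ 1.258 rad (72.1°) between the endpoints.
Interpolate at f = 1/3 with slerp weights a = sin((1−f)δ)/sin δ ≈ 0.782, b = sin(fδ)/sin δ ≈ 0.428.
p = a·p₁ + b·p₂ ≈ (0.189, -0.057, 0.980); φ = arcsin(p_z) ≈ 78.64°, λ = atan2(p_y, p_x) ≈ -16.80°.

≈ lat 79°N, lon 17°W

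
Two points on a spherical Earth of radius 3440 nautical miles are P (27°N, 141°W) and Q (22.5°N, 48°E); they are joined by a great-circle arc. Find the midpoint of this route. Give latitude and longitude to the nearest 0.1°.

≈ (80.1°N, 120.5°E)

Convert each endpoint to a unit vector on the sphere (x = cos φ cos λ, y = cos φ sin λ, z = sin φ).
The central angle between the endpoints is δ = arccos(p₁·p₂) ≈ 2.264 rad (129.7°).
Interpolate at f = 1/2 with slerp weights a = sin((1−f)δ)/sin δ ≈ 1.177, b = sin(fδ)/sin δ ≈ 1.177.
p = a·p₁ + b·p₂ ≈ (-0.087, 0.148, 0.985); φ = arcsin(p_z) ≈ 80.09°, λ = atan2(p_y, p_x) ≈ 120.54°.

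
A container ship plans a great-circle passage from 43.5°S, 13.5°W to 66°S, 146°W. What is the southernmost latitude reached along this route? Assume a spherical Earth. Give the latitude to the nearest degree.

≈ 76°S

The great circle lies in the plane with unit normal n̂ = (p₁ × p₂)/|p₁ × p₂|.
Here n̂_z ≈ -0.241; the vertex latitude is φ_max = arccos|n̂_z| ≈ 76.1°.
Check via Clairaut: cos φ_max = |cos φ₁| · sin C = cos(43.5°)·sin(160.6°) ≈ 0.241, again giving ≈ 76.1°.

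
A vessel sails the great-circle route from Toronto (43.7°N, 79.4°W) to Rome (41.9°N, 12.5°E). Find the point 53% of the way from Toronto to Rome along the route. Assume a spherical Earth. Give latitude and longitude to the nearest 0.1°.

Write both endpoints as unit vectors p₁, p₂ with components (cos φ cos λ, cos φ sin λ, sin φ).
The central angle between the endpoints is δ = arccos(p₁·p₂) ≈ 1.111 rad (63.7°).
Interpolate at f = 0.53 with slerp weights a = sin((1−f)δ)/sin δ ≈ 0.557, b = sin(fδ)/sin δ ≈ 0.620.
p = a·p₁ + b·p₂ ≈ (0.524, -0.296, 0.798); φ = arcsin(p_z) ≈ 52.98°, λ = atan2(p_y, p_x) ≈ -29.42°.

≈ 53.0°N, 29.4°W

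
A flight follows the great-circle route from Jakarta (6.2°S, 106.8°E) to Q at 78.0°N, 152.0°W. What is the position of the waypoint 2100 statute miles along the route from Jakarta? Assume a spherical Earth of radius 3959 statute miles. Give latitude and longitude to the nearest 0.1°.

From cos δ = sin φ₁ sin φ₂ + cos φ₁ cos φ₂ cos Δλ, the central angle is δ ≈ 1.717 rad (98.4°). The total great-circle distance is δ·R ≈ 1.717 × 3959 ≈ 6798 mi, so the target fraction is f = 2100/6798 ≈ 0.309.
Interpolate at f ≈ 0.309 with slerp weights a = sin((1−f)δ)/sin δ ≈ 0.937, b = sin(fδ)/sin δ ≈ 0.511.
p = a·p₁ + b·p₂ ≈ (-0.363, 0.842, 0.399); φ = arcsin(p_z) ≈ 23.51°, λ = atan2(p_y, p_x) ≈ 113.33°.

≈ 23.5°N, 113.3°E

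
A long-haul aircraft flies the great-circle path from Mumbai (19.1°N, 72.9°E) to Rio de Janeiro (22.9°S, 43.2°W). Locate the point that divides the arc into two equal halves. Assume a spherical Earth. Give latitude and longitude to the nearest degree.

The haversine formula gives a central angle δ ≈ 2.106 rad (120.7°) between the endpoints.
Interpolate at f = 1/2 with slerp weights a = sin((1−f)δ)/sin δ ≈ 1.010, b = sin(fδ)/sin δ ≈ 1.010.
p = a·p₁ + b·p₂ ≈ (0.959, 0.275, -0.063); φ = arcsin(p_z) ≈ -3.59°, λ = atan2(p_y, p_x) ≈ 16.02°.

≈ 4°S, 16°E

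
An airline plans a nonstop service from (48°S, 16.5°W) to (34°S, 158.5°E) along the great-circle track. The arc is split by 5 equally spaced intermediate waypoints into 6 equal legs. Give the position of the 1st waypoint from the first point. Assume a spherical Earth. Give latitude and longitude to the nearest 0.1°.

≈ (64.2°S, 13.8°W)

Write both endpoints as unit vectors p₁, p₂ with components (cos φ cos λ, cos φ sin λ, sin φ).
The central angle between the endpoints is δ = arccos(p₁·p₂) ≈ 1.708 rad (97.9°).
Interpolate at f = 1/6 with slerp weights a = sin((1−f)δ)/sin δ ≈ 0.999, b = sin(fδ)/sin δ ≈ 0.284.
p = a·p₁ + b·p₂ ≈ (0.422, -0.104, -0.901); φ = arcsin(p_z) ≈ -64.25°, λ = atan2(p_y, p_x) ≈ -13.80°.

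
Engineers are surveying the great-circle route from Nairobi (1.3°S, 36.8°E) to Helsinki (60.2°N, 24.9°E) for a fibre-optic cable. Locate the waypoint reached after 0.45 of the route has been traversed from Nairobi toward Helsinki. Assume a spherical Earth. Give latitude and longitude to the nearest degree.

Convert each endpoint to a unit vector on the sphere (x = cos φ cos λ, y = cos φ sin λ, z = sin φ).
The central angle between the endpoints is δ = arccos(p₁·p₂) ≈ 1.085 rad (62.2°).
Interpolate at f = 0.45 with slerp weights a = sin((1−f)δ)/sin δ ≈ 0.636, b = sin(fδ)/sin δ ≈ 0.531.
p = a·p₁ + b·p₂ ≈ (0.748, 0.492, 0.446); φ = arcsin(p_z) ≈ 26.48°, λ = atan2(p_y, p_x) ≈ 33.32°.

≈ 26°N, 33°E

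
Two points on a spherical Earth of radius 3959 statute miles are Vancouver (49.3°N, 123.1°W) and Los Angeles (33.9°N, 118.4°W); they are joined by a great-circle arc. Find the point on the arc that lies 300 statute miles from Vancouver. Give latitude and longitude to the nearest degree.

≈ 45°N, 122°W

Convert each endpoint to a unit vector on the sphere (x = cos φ cos λ, y = cos φ sin λ, z = sin φ).
The central angle between the endpoints is δ = arccos(p₁·p₂) ≈ 0.276 rad (15.8°). The total great-circle distance is δ·R ≈ 0.276 × 3959 ≈ 1091 mi, so the target fraction is f = 300/1091 ≈ 0.275.
Interpolate at f ≈ 0.275 with slerp weights a = sin((1−f)δ)/sin δ ≈ 0.729, b = sin(fδ)/sin δ ≈ 0.278.
p = a·p₁ + b·p₂ ≈ (-0.370, -0.602, 0.708); φ = arcsin(p_z) ≈ 45.09°, λ = atan2(p_y, p_x) ≈ -121.56°.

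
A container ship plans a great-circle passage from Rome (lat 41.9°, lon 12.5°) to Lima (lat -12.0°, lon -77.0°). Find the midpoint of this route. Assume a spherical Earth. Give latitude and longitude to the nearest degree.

≈ lat 20°, lon -40°

Write both endpoints as unit vectors p₁, p₂ with components (cos φ cos λ, cos φ sin λ, sin φ).
The central angle between the endpoints is δ = arccos(p₁·p₂) ≈ 1.704 rad (97.6°).
Interpolate at f = 1/2 with slerp weights a = sin((1−f)δ)/sin δ ≈ 0.759, b = sin(fδ)/sin δ ≈ 0.759.
p = a·p₁ + b·p₂ ≈ (0.719, -0.601, 0.349); φ = arcsin(p_z) ≈ 20.44°, λ = atan2(p_y, p_x) ≈ -39.91°.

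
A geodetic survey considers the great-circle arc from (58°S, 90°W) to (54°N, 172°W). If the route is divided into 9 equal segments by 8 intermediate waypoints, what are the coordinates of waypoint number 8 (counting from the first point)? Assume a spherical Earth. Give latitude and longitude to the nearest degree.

The haversine formula gives a central angle δ ≈ 2.269 rad (130.0°) between the endpoints.
Interpolate at f = 8/9 with slerp weights a = sin((1−f)δ)/sin δ ≈ 0.326, b = sin(fδ)/sin δ ≈ 1.178.
p = a·p₁ + b·p₂ ≈ (-0.685, -0.269, 0.677); φ = arcsin(p_z) ≈ 42.58°, λ = atan2(p_y, p_x) ≈ -158.58°.

≈ (43°N, 159°W)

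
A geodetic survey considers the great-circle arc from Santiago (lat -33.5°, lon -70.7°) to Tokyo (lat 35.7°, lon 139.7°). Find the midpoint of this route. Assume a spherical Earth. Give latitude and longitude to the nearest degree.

The haversine formula gives a central angle δ ≈ 2.705 rad (155.0°) between the endpoints.
Interpolate at f = 1/2 with slerp weights a = sin((1−f)δ)/sin δ ≈ 2.308, b = sin(fδ)/sin δ ≈ 2.308.
p = a·p₁ + b·p₂ ≈ (-0.793, -0.604, 0.073); φ = arcsin(p_z) ≈ 4.18°, λ = atan2(p_y, p_x) ≈ -142.71°.

≈ lat 4°, lon -143°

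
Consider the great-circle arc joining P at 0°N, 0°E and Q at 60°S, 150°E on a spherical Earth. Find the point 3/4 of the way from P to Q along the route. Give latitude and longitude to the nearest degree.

The haversine formula gives a central angle δ ≈ 2.019 rad (115.7°) between the endpoints.
Interpolate at f = 3/4 with slerp weights a = sin((1−f)δ)/sin δ ≈ 0.536, b = sin(fδ)/sin δ ≈ 1.108.
p = a·p₁ + b·p₂ ≈ (0.057, 0.277, -0.959); φ = arcsin(p_z) ≈ -73.58°, λ = atan2(p_y, p_x) ≈ 78.41°.

≈ 74°S, 78°E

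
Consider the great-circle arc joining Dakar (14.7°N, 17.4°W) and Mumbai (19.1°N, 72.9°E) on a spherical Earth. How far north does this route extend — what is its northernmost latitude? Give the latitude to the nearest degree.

The great circle lies in the plane with unit normal n̂ = (p₁ × p₂)/|p₁ × p₂|.
Here n̂_z ≈ +0.917; the vertex latitude is φ_max = arccos|n̂_z| ≈ 23.5°.
Check via Clairaut: cos φ_max = |cos φ₁| · sin C = cos(14.7°)·sin(71.4°) ≈ 0.917, again giving ≈ 23.5°.

≈ 24°N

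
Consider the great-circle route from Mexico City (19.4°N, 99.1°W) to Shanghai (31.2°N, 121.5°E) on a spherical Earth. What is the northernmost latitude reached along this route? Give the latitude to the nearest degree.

The great circle lies in the plane with unit normal n̂ = (p₁ × p₂)/|p₁ × p₂|.
Here n̂_z ≈ -0.585; the vertex latitude is φ_max = arccos|n̂_z| ≈ 54.2°.
Check via Clairaut: cos φ_max = |cos φ₁| · sin C = cos(19.4°)·sin(38.3°) ≈ 0.585, again giving ≈ 54.2°.

≈ 54°N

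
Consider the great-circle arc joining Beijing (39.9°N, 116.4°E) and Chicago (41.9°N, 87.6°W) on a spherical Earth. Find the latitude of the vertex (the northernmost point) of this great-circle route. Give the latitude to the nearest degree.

The great circle lies in the plane with unit normal n̂ = (p₁ × p₂)/|p₁ × p₂|.
Here n̂_z ≈ +0.233; the vertex latitude is φ_max = arccos|n̂_z| ≈ 76.5°.
Check via Clairaut: cos φ_max = |cos φ₁| · sin C = cos(39.9°)·sin(17.7°) ≈ 0.233, again giving ≈ 76.5°.

≈ 77°N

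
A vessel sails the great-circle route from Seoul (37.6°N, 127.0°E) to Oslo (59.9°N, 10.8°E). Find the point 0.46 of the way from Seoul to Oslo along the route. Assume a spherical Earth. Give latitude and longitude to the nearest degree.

≈ 62°N, 94°E

Write both endpoints as unit vectors p₁, p₂ with components (cos φ cos λ, cos φ sin λ, sin φ).
The central angle between the endpoints is δ = arccos(p₁·p₂) ≈ 1.211 rad (69.4°).
Interpolate at f = 0.46 with slerp weights a = sin((1−f)δ)/sin δ ≈ 0.650, b = sin(fδ)/sin δ ≈ 0.565.
p = a·p₁ + b·p₂ ≈ (-0.032, 0.464, 0.885); φ = arcsin(p_z) ≈ 62.27°, λ = atan2(p_y, p_x) ≈ 93.90°.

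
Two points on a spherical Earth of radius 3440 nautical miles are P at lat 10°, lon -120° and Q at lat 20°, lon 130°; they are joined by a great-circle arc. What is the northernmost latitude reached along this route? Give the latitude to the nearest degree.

≈ 26°

The great circle lies in the plane with unit normal n̂ = (p₁ × p₂)/|p₁ × p₂|.
Here n̂_z ≈ -0.900; the vertex latitude is φ_max = arccos|n̂_z| ≈ 25.9°.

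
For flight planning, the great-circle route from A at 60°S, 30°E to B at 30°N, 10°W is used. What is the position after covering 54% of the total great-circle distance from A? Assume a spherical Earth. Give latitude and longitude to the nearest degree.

Write both endpoints as unit vectors p₁, p₂ with components (cos φ cos λ, cos φ sin λ, sin φ).
The central angle between the endpoints is δ = arccos(p₁·p₂) ≈ 1.672 rad (95.8°).
Interpolate at f = 0.54 with slerp weights a = sin((1−f)δ)/sin δ ≈ 0.699, b = sin(fδ)/sin δ ≈ 0.789.
p = a·p₁ + b·p₂ ≈ (0.976, 0.056, -0.211); φ = arcsin(p_z) ≈ -12.17°, λ = atan2(p_y, p_x) ≈ 3.29°.

≈ 12°S, 3°E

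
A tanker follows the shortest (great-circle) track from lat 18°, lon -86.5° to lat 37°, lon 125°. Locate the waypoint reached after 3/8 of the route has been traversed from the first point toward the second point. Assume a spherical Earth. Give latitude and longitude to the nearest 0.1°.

Convert each endpoint to a unit vector on the sphere (x = cos φ cos λ, y = cos φ sin λ, z = sin φ).
The central angle between the endpoints is δ = arccos(p₁·p₂) ≈ 2.051 rad (117.5°).
Interpolate at f = 3/8 with slerp weights a = sin((1−f)δ)/sin δ ≈ 1.081, b = sin(fδ)/sin δ ≈ 0.784.
p = a·p₁ + b·p₂ ≈ (-0.296, -0.513, 0.806); φ = arcsin(p_z) ≈ 53.68°, λ = atan2(p_y, p_x) ≈ -120.02°.

≈ lat 53.7°, lon -120.0°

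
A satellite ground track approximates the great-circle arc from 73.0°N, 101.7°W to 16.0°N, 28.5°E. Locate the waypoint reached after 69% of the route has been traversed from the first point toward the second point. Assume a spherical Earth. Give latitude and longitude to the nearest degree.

≈ 42°N, 21°E

Convert each endpoint to a unit vector on the sphere (x = cos φ cos λ, y = cos φ sin λ, z = sin φ).
The central angle between the endpoints is δ = arccos(p₁·p₂) ≈ 1.489 rad (85.3°).
Interpolate at f = 0.69 with slerp weights a = sin((1−f)δ)/sin δ ≈ 0.447, b = sin(fδ)/sin δ ≈ 0.859.
p = a·p₁ + b·p₂ ≈ (0.699, 0.266, 0.664); φ = arcsin(p_z) ≈ 41.60°, λ = atan2(p_y, p_x) ≈ 20.83°.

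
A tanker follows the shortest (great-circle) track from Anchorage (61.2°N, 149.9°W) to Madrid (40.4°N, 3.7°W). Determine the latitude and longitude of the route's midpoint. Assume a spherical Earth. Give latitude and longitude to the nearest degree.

From cos δ = sin φ₁ sin φ₂ + cos φ₁ cos φ₂ cos Δλ, the central angle is δ ≈ 1.305 rad (74.7°).
Interpolate at f = 1/2 with slerp weights a = sin((1−f)δ)/sin δ ≈ 0.629, b = sin(fδ)/sin δ ≈ 0.629.
p = a·p₁ + b·p₂ ≈ (0.216, -0.183, 0.959); φ = arcsin(p_z) ≈ 73.56°, λ = atan2(p_y, p_x) ≈ -40.27°.

≈ (74°N, 40°W)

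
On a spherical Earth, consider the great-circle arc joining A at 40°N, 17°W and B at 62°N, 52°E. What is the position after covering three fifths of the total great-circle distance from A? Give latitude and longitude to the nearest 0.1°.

≈ 58.2°N, 15.4°E

Write both endpoints as unit vectors p₁, p₂ with components (cos φ cos λ, cos φ sin λ, sin φ).
The central angle between the endpoints is δ = arccos(p₁·p₂) ≈ 0.800 rad (45.9°).
Interpolate at f = 3/5 with slerp weights a = sin((1−f)δ)/sin δ ≈ 0.439, b = sin(fδ)/sin δ ≈ 0.644.
p = a·p₁ + b·p₂ ≈ (0.507, 0.140, 0.850); φ = arcsin(p_z) ≈ 58.25°, λ = atan2(p_y, p_x) ≈ 15.42°.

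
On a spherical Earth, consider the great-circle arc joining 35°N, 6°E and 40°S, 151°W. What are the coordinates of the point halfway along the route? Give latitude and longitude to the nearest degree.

Write both endpoints as unit vectors p₁, p₂ with components (cos φ cos λ, cos φ sin λ, sin φ).
The central angle between the endpoints is δ = arccos(p₁·p₂) ≈ 2.812 rad (161.1°).
Interpolate at f = 1/2 with slerp weights a = sin((1−f)δ)/sin δ ≈ 3.052, b = sin(fδ)/sin δ ≈ 3.052.
p = a·p₁ + b·p₂ ≈ (0.441, -0.872, -0.211); φ = arcsin(p_z) ≈ -12.19°, λ = atan2(p_y, p_x) ≈ -63.15°.

≈ 12°S, 63°W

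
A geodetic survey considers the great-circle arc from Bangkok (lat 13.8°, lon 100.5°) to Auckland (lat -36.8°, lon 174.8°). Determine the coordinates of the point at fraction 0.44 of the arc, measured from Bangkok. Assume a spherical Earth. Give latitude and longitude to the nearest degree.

Convert each endpoint to a unit vector on the sphere (x = cos φ cos λ, y = cos φ sin λ, z = sin φ).
The central angle between the endpoints is δ = arccos(p₁·p₂) ≈ 1.503 rad (86.1°).
Interpolate at f = 0.44 with slerp weights a = sin((1−f)δ)/sin δ ≈ 0.748, b = sin(fδ)/sin δ ≈ 0.616.
p = a·p₁ + b·p₂ ≈ (-0.623, 0.758, -0.190); φ = arcsin(p_z) ≈ -10.98°, λ = atan2(p_y, p_x) ≈ 129.41°.

≈ lat -11°, lon 129°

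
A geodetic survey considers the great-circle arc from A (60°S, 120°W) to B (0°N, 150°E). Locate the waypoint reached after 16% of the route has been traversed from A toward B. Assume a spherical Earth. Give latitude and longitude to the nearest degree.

Write both endpoints as unit vectors p₁, p₂ with components (cos φ cos λ, cos φ sin λ, sin φ).
The central angle between the endpoints is δ = arccos(p₁·p₂) ≈ 1.571 rad (90.0°).
Interpolate at f = 0.16 with slerp weights a = sin((1−f)δ)/sin δ ≈ 0.969, b = sin(fδ)/sin δ ≈ 0.249.
p = a·p₁ + b·p₂ ≈ (-0.458, -0.295, -0.839); φ = arcsin(p_z) ≈ -57.02°, λ = atan2(p_y, p_x) ≈ -147.18°.

≈ (57°S, 147°W)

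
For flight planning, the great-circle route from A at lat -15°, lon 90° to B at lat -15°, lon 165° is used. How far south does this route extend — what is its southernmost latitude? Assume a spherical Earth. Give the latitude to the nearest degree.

≈ -19°

The great circle lies in the plane with unit normal n̂ = (p₁ × p₂)/|p₁ × p₂|.
Here n̂_z ≈ +0.947; the vertex latitude is φ_max = arccos|n̂_z| ≈ 18.7°.
Check via Clairaut: cos φ_max = |cos φ₁| · sin C = cos(15.0°)·sin(101.2°) ≈ 0.947, again giving ≈ 18.7°.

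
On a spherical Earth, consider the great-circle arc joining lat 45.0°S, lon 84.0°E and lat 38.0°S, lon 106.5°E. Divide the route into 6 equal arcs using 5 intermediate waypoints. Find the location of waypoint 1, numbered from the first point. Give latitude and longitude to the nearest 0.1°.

≈ lat 44.2°S, lon 88.1°E

Write both endpoints as unit vectors p₁, p₂ with components (cos φ cos λ, cos φ sin λ, sin φ).
The central angle between the endpoints is δ = arccos(p₁·p₂) ≈ 0.317 rad (18.2°).
Interpolate at f = 1/6 with slerp weights a = sin((1−f)δ)/sin δ ≈ 0.838, b = sin(fδ)/sin δ ≈ 0.169.
p = a·p₁ + b·p₂ ≈ (0.024, 0.717, -0.697); φ = arcsin(p_z) ≈ -44.15°, λ = atan2(p_y, p_x) ≈ 88.08°.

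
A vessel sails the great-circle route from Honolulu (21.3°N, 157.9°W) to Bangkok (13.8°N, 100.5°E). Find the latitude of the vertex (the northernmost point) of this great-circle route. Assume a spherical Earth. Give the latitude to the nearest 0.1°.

≈ 27.1°N

The great circle lies in the plane with unit normal n̂ = (p₁ × p₂)/|p₁ × p₂|.
Here n̂_z ≈ -0.890; the vertex latitude is φ_max = arccos|n̂_z| ≈ 27.1°.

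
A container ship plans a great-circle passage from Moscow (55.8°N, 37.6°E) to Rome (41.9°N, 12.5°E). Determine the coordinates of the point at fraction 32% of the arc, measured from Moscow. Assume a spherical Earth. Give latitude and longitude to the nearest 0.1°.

Convert each endpoint to a unit vector on the sphere (x = cos φ cos λ, y = cos φ sin λ, z = sin φ).
The central angle between the endpoints is δ = arccos(p₁·p₂) ≈ 0.373 rad (21.4°).
Interpolate at f = 0.32 with slerp weights a = sin((1−f)δ)/sin δ ≈ 0.689, b = sin(fδ)/sin δ ≈ 0.327.
p = a·p₁ + b·p₂ ≈ (0.544, 0.289, 0.788); φ = arcsin(p_z) ≈ 51.98°, λ = atan2(p_y, p_x) ≈ 27.96°.

≈ (52.0°N, 28.0°E)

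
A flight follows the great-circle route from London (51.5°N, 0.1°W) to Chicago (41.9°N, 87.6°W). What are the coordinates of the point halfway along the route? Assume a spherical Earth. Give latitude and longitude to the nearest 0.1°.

≈ 55.7°N, 48.7°W

Write both endpoints as unit vectors p₁, p₂ with components (cos φ cos λ, cos φ sin λ, sin φ).
The central angle between the endpoints is δ = arccos(p₁·p₂) ≈ 0.997 rad (57.1°).
Interpolate at f = 1/2 with slerp weights a = sin((1−f)δ)/sin δ ≈ 0.569, b = sin(fδ)/sin δ ≈ 0.569.
p = a·p₁ + b·p₂ ≈ (0.372, -0.424, 0.826); φ = arcsin(p_z) ≈ 55.66°, λ = atan2(p_y, p_x) ≈ -48.73°.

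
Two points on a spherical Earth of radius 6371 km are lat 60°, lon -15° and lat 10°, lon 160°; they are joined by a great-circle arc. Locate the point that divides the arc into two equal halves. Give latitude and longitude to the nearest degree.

≈ lat 65°, lon 155°

Convert each endpoint to a unit vector on the sphere (x = cos φ cos λ, y = cos φ sin λ, z = sin φ).
The central angle between the endpoints is δ = arccos(p₁·p₂) ≈ 1.918 rad (109.9°).
Interpolate at f = 1/2 with slerp weights a = sin((1−f)δ)/sin δ ≈ 0.870, b = sin(fδ)/sin δ ≈ 0.870.
p = a·p₁ + b·p₂ ≈ (-0.385, 0.181, 0.905); φ = arcsin(p_z) ≈ 64.83°, λ = atan2(p_y, p_x) ≈ 154.88°.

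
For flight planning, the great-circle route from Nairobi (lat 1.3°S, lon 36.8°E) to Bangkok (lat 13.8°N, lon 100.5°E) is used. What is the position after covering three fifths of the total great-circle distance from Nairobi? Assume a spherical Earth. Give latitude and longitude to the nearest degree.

Write both endpoints as unit vectors p₁, p₂ with components (cos φ cos λ, cos φ sin λ, sin φ).
The central angle between the endpoints is δ = arccos(p₁·p₂) ≈ 1.132 rad (64.9°).
Interpolate at f = 3/5 with slerp weights a = sin((1−f)δ)/sin δ ≈ 0.483, b = sin(fδ)/sin δ ≈ 0.694.
p = a·p₁ + b·p₂ ≈ (0.264, 0.952, 0.155); φ = arcsin(p_z) ≈ 8.89°, λ = atan2(p_y, p_x) ≈ 74.50°.

≈ lat 9°N, lon 74°E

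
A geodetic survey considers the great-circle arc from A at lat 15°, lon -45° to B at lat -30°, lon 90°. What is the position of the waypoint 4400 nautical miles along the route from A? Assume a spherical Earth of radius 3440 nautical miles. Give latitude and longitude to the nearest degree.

≈ lat -21°, lon 20°

From cos δ = sin φ₁ sin φ₂ + cos φ₁ cos φ₂ cos Δλ, the central angle is δ ≈ 2.376 rad (136.1°). The total great-circle distance is δ·R ≈ 2.376 × 3440 ≈ 8173 nmi, so the target fraction is f = 4400/8173 ≈ 0.538.
Interpolate at f ≈ 0.538 with slerp weights a = sin((1−f)δ)/sin δ ≈ 1.284, b = sin(fδ)/sin δ ≈ 1.382.
p = a·p₁ + b·p₂ ≈ (0.877, 0.320, -0.359); φ = arcsin(p_z) ≈ -21.02°, λ = atan2(p_y, p_x) ≈ 20.04°.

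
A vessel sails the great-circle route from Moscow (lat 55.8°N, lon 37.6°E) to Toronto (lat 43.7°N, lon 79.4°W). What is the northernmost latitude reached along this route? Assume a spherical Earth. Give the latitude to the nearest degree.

The great circle lies in the plane with unit normal n̂ = (p₁ × p₂)/|p₁ × p₂|.
Here n̂_z ≈ -0.393; the vertex latitude is φ_max = arccos|n̂_z| ≈ 66.9°.

≈ 67°N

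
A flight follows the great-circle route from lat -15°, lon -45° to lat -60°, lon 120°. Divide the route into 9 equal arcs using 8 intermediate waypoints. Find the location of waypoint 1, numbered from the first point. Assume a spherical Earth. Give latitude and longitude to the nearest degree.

≈ lat -26°, lon -43°

The haversine formula gives a central angle δ ≈ 1.816 rad (104.0°) between the endpoints.
Interpolate at f = 1/9 with slerp weights a = sin((1−f)δ)/sin δ ≈ 1.030, b = sin(fδ)/sin δ ≈ 0.207.
p = a·p₁ + b·p₂ ≈ (0.652, -0.614, -0.445); φ = arcsin(p_z) ≈ -26.45°, λ = atan2(p_y, p_x) ≈ -43.29°.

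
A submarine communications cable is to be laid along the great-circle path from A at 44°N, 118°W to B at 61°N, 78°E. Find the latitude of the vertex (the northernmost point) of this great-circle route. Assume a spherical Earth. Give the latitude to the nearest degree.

≈ 84°N

The great circle lies in the plane with unit normal n̂ = (p₁ × p₂)/|p₁ × p₂|.
Here n̂_z ≈ -0.100; the vertex latitude is φ_max = arccos|n̂_z| ≈ 84.3°.
Check via Clairaut: cos φ_max = |cos φ₁| · sin C = cos(44.0°)·sin(8.0°) ≈ 0.100, again giving ≈ 84.3°.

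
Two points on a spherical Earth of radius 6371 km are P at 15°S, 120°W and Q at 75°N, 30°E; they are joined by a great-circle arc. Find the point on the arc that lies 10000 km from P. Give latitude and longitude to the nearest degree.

≈ 73°N, 90°W

Write both endpoints as unit vectors p₁, p₂ with components (cos φ cos λ, cos φ sin λ, sin φ).
The central angle between the endpoints is δ = arccos(p₁·p₂) ≈ 2.056 rad (117.8°). The total great-circle distance is δ·R ≈ 2.056 × 6371 ≈ 13100 km, so the target fraction is f = 10000/13100 ≈ 0.763.
Interpolate at f ≈ 0.763 with slerp weights a = sin((1−f)δ)/sin δ ≈ 0.529, b = sin(fδ)/sin δ ≈ 1.131.
p = a·p₁ + b·p₂ ≈ (-0.002, -0.296, 0.955); φ = arcsin(p_z) ≈ 72.79°, λ = atan2(p_y, p_x) ≈ -90.36°.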